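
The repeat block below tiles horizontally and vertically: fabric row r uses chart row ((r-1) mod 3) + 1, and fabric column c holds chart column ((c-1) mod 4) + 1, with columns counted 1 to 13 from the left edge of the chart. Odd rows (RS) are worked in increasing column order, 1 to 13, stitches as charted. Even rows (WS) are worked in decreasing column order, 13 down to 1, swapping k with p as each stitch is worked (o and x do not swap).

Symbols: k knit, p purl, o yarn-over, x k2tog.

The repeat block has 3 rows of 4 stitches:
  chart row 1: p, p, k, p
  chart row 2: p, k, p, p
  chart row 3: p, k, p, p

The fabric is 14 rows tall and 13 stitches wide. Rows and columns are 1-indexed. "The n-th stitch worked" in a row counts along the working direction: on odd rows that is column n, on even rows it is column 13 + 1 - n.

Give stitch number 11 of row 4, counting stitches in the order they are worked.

Stitch:
p

Derivation:
Row 4: (4-1) mod 3 = 0, so use chart row 1. Even row -> WS.
Chart row 1 tiled across columns 1-13: p p k p p p k p p p k p p
WS row: flip the tiled sequence (start at column 13) and apply k<->p; o and x stay.
Row 4 as worked: k k p k k k p k k k p k k
Stitch 11 in working order -> p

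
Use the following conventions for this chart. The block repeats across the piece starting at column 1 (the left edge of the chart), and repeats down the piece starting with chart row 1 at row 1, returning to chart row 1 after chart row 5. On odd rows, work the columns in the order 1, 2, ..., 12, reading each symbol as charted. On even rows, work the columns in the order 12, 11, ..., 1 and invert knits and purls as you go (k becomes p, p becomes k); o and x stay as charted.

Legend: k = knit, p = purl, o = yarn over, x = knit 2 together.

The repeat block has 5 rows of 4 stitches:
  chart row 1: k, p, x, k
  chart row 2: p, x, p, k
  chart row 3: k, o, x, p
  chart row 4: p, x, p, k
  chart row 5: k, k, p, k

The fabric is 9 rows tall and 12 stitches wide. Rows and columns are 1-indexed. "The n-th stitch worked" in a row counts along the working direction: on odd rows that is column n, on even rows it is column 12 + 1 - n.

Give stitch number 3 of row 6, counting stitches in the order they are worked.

Stitch:
k

Derivation:
Row 6: (6-1) mod 5 = 0, so use chart row 1. Even row -> WS.
Chart row 1 tiled across columns 1-12: k p x k k p x k k p x k
WS: work from column 12 back to column 1 (reverse the tiled row), swapping k<->p (o and x unchanged).
Row 6 as worked: p x k p p x k p p x k p
The 3rd stitch worked is k.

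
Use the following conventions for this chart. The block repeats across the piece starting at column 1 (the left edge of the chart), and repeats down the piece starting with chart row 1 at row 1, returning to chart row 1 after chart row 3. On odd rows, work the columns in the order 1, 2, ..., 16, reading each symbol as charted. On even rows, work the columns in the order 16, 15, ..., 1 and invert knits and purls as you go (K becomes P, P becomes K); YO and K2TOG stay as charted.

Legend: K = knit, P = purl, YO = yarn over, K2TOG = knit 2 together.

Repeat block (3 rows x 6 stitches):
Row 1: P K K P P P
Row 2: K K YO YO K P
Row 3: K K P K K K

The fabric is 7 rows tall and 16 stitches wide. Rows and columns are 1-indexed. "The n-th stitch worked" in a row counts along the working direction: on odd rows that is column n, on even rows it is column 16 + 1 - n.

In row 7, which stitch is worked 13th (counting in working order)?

Stitch:
P

Derivation:
Row 7: (7-1) mod 3 = 0, so use chart row 1. Odd row -> RS.
Chart row 1 tiled across columns 1-16: P K K P P P P K K P P P P K K P
RS row: no reversal, no swap; stitch n worked = column n.
The 13th stitch worked is P.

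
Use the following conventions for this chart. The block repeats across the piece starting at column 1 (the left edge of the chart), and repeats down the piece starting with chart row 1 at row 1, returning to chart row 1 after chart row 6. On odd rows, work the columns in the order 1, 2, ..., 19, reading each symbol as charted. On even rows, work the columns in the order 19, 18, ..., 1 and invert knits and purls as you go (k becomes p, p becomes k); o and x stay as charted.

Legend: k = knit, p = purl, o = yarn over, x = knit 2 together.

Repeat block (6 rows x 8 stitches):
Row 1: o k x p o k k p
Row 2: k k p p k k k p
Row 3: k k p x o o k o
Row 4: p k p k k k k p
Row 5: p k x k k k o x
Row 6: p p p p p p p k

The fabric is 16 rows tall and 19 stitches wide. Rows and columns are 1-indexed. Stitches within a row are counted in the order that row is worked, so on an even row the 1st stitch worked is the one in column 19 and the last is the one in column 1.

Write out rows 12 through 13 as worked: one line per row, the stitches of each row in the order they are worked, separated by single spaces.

Row 12: chart row 6, WS - tiled (columns 1-19): p p p p p p p k p p p p p p p k p p p; work from column 19 back to 1 with k<->p swapped.
Row 13: chart row 1, RS - tile across columns 1-19 and work as-is.

Result:
k k k p k k k k k k k p k k k k k k k
o k x p o k k p o k x p o k k p o k x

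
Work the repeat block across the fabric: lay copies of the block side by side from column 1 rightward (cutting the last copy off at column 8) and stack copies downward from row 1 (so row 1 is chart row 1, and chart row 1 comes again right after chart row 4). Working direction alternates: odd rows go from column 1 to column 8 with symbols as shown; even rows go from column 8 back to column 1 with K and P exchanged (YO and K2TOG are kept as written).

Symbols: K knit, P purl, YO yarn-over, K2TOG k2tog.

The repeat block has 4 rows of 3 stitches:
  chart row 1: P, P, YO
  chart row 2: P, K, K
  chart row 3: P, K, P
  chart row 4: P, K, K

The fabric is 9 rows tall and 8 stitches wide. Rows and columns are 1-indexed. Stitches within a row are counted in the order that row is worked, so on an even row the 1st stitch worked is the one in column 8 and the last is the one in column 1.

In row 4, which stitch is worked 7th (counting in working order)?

Result:
P

Derivation:
Row 4: (4-1) mod 4 = 3, so use chart row 4. Even row -> WS.
Chart row 4 tiled across columns 1-8: P K K P K K P K
WS row: flip the tiled sequence (start at column 8) and apply K<->P; YO and K2TOG stay.
Row 4 as worked: P K P P K P P K
The 7th stitch worked is P.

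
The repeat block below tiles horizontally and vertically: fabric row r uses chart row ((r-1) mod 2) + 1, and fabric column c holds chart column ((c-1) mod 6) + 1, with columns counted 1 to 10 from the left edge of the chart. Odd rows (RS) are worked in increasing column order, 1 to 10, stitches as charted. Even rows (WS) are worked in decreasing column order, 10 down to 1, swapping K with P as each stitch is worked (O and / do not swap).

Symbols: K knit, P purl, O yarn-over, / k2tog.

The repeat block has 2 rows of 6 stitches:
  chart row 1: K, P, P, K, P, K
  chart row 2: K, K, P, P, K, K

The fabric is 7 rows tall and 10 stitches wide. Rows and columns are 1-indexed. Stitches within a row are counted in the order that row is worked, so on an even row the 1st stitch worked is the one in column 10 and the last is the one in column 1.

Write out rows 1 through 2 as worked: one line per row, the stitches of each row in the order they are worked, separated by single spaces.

Rows as worked:
K P P K P K K P P K
K K P P P P K K P P

Derivation:
Row 1: chart row 1, RS - tile across columns 1-10 and work as-is.
Row 2: chart row 2, WS - tiled (columns 1-10): K K P P K K K K P P; work from column 10 back to 1 with K<->P swapped.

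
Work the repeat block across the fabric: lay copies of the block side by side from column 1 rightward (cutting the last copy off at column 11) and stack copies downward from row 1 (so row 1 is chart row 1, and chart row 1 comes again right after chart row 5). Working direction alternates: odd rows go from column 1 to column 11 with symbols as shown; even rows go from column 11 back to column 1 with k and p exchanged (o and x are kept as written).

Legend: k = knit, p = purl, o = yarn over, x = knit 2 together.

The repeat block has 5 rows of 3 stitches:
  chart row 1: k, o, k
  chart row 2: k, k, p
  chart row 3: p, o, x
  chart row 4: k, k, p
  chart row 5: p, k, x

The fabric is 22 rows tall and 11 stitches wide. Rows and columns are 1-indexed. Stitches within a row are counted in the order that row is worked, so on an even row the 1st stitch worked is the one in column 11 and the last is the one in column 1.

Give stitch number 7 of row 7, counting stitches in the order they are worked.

Row 7 uses chart row ((7-1) mod 5)+1 = 2. Row 7 is odd, so RS.
Chart row 2 tiled across columns 1-11: k k p k k p k k p k k
Right side: take the tiled row as-is (worked left to right from column 1).
Stitch 7 in working order -> k

Stitch:
k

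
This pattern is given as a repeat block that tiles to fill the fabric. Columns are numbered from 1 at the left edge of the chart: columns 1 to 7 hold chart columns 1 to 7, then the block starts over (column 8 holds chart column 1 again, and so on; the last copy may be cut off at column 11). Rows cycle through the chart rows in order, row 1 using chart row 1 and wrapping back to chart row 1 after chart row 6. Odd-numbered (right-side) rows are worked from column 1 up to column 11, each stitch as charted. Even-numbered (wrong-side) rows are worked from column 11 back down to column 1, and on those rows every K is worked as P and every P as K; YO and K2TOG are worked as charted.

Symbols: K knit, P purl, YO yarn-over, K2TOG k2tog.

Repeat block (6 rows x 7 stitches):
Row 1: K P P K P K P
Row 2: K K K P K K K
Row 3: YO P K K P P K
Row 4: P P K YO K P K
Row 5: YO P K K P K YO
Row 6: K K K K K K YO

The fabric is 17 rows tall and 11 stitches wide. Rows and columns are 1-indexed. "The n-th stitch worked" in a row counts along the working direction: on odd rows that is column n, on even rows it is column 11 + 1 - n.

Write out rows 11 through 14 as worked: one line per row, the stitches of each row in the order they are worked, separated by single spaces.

Result:
YO P K K P K YO YO P K K
P P P P YO P P P P P P
K P P K P K P K P P K
K P P P P P P K P P P

Derivation:
Row 11: chart row 5, RS - tile across columns 1-11 and work as-is.
Row 12: chart row 6, WS - tiled (columns 1-11): K K K K K K YO K K K K; work from column 11 back to 1 with K<->P swapped.
Row 13: chart row 1, RS - tile across columns 1-11 and work as-is.
Row 14: chart row 2, WS - tiled (columns 1-11): K K K P K K K K K K P; work from column 11 back to 1 with K<->P swapped.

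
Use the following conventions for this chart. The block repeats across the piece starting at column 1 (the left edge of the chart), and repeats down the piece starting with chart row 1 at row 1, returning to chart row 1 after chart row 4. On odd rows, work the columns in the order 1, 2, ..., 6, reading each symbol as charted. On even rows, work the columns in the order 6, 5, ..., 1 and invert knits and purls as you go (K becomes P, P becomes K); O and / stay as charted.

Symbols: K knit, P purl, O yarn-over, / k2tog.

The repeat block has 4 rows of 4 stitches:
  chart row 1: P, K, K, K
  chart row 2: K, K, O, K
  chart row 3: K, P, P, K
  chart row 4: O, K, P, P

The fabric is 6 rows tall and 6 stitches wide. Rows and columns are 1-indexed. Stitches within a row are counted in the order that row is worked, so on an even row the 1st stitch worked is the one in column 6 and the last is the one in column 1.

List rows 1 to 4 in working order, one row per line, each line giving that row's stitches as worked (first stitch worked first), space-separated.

Result:
P K K K P K
P P P O P P
K P P K K P
P O K K P O

Derivation:
Row 1: chart row 1, RS - tile across columns 1-6 and work as-is.
Row 2: chart row 2, WS - tiled (columns 1-6): K K O K K K; work from column 6 back to 1 with K<->P swapped.
Row 3: chart row 3, RS - tile across columns 1-6 and work as-is.
Row 4: chart row 4, WS - tiled (columns 1-6): O K P P O K; work from column 6 back to 1 with K<->P swapped.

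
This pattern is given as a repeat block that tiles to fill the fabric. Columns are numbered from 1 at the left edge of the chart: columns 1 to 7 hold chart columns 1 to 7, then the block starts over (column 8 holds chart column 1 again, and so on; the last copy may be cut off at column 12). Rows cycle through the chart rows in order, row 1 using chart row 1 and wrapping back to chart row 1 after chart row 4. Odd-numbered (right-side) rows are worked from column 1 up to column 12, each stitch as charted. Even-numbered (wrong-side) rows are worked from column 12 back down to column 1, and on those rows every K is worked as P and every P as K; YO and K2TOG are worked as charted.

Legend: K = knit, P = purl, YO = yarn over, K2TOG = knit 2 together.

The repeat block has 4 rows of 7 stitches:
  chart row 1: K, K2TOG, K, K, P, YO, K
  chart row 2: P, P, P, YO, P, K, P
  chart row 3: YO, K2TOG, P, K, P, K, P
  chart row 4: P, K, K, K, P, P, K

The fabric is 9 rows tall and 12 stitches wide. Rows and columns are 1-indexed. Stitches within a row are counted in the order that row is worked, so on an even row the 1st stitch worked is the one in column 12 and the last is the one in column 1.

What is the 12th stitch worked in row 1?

Result:
P

Derivation:
Row 1 uses chart row ((1-1) mod 4)+1 = 1. Row 1 is odd, so RS.
Chart row 1 tiled across columns 1-12: K K2TOG K K P YO K K K2TOG K K P
RS: work column 1 to column 12, symbols as charted — the tiled row is the row as worked.
Counting 12 along the worked row gives P.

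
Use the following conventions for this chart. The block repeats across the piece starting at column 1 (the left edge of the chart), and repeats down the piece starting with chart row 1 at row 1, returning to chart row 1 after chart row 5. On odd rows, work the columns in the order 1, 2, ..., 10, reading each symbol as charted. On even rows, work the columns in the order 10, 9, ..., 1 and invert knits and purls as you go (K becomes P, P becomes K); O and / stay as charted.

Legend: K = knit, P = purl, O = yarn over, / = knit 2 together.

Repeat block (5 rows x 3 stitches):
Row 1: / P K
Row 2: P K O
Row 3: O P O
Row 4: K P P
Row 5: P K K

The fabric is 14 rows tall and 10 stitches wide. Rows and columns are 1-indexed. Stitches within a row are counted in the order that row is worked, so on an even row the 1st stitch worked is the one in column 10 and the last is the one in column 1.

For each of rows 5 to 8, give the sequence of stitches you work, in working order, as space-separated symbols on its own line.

Result:
P K K P K K P K K P
/ P K / P K / P K /
P K O P K O P K O P
O O K O O K O O K O

Derivation:
Row 5: chart row 5, RS - tile across columns 1-10 and work as-is.
Row 6: chart row 1, WS - tiled (columns 1-10): / P K / P K / P K /; work from column 10 back to 1 with K<->P swapped.
Row 7: chart row 2, RS - tile across columns 1-10 and work as-is.
Row 8: chart row 3, WS - tiled (columns 1-10): O P O O P O O P O O; work from column 10 back to 1 with K<->P swapped.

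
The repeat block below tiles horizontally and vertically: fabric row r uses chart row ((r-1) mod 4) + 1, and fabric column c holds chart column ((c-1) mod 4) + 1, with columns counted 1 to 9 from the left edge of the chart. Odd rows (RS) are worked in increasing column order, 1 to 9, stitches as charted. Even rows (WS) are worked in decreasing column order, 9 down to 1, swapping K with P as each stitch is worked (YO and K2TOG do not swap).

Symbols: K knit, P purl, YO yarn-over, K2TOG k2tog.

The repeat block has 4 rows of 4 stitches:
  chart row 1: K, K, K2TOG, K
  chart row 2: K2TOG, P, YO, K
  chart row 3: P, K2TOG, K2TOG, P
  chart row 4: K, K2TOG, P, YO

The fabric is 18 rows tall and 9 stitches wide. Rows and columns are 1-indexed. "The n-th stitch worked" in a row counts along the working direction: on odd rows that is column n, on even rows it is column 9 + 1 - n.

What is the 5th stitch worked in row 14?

Row 14 uses chart row ((14-1) mod 4)+1 = 2. Row 14 is even, so WS.
Chart row 2 tiled across columns 1-9: K2TOG P YO K K2TOG P YO K K2TOG
WS: work from column 9 back to column 1 (reverse the tiled row), swapping K<->P (YO and K2TOG unchanged).
Row 14 as worked: K2TOG P YO K K2TOG P YO K K2TOG
The 5th stitch worked is K2TOG.

Stitch:
K2TOG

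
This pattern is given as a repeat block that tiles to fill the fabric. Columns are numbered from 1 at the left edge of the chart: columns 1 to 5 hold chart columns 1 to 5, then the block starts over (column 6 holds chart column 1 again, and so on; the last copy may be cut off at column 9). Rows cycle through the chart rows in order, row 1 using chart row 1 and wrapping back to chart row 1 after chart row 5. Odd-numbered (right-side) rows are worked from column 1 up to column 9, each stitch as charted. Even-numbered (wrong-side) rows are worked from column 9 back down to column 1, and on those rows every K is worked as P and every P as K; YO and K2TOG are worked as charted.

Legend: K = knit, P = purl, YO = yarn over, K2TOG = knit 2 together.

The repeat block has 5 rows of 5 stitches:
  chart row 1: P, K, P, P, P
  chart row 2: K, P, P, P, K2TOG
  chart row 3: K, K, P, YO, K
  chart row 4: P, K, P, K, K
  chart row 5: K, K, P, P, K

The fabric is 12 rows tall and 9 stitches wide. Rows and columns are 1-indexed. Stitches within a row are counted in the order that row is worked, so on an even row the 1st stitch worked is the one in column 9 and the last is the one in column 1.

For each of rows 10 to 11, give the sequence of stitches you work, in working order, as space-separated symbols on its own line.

Row 10: chart row 5, WS - tiled (columns 1-9): K K P P K K K P P; work from column 9 back to 1 with K<->P swapped.
Row 11: chart row 1, RS - tile across columns 1-9 and work as-is.

Result:
K K P P P K K P P
P K P P P P K P P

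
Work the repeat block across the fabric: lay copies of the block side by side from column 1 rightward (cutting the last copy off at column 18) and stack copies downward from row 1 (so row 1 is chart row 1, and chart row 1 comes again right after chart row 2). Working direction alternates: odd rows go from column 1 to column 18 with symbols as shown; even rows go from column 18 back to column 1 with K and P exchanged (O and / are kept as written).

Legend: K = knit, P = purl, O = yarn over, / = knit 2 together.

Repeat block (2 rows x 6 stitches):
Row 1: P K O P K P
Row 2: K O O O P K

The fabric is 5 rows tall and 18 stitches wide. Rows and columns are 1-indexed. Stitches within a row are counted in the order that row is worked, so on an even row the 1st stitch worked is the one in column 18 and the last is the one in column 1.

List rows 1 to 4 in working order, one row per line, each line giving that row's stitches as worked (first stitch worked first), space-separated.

Row 1: chart row 1, RS - tile across columns 1-18 and work as-is.
Row 2: chart row 2, WS - tiled (columns 1-18): K O O O P K K O O O P K K O O O P K; work from column 18 back to 1 with K<->P swapped.
Row 3: chart row 1, RS - tile across columns 1-18 and work as-is.
Row 4: chart row 2, WS - tiled (columns 1-18): K O O O P K K O O O P K K O O O P K; work from column 18 back to 1 with K<->P swapped.

Result:
P K O P K P P K O P K P P K O P K P
P K O O O P P K O O O P P K O O O P
P K O P K P P K O P K P P K O P K P
P K O O O P P K O O O P P K O O O P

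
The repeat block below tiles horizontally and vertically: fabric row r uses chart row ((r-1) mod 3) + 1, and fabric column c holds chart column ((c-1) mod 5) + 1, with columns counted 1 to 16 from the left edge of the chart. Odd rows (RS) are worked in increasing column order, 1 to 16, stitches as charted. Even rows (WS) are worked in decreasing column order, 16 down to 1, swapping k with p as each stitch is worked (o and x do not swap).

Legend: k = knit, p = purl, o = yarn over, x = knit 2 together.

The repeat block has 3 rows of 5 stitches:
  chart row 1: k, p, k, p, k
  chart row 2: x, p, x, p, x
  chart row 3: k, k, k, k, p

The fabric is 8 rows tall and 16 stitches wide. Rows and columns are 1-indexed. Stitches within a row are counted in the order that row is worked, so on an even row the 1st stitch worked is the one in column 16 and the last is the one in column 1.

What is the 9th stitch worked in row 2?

For row 2: chart row = ((2-1) mod 3) + 1 = 2; this is a WS (even) row.
Chart row 2 tiled across columns 1-16: x p x p x x p x p x x p x p x x
Wrong side: read the tiled row from column 16 down to 1 and exchange k with p (leave o, x).
Row 2 as worked: x x k x k x x k x k x x k x k x
The 9th stitch worked is x.

Stitch:
x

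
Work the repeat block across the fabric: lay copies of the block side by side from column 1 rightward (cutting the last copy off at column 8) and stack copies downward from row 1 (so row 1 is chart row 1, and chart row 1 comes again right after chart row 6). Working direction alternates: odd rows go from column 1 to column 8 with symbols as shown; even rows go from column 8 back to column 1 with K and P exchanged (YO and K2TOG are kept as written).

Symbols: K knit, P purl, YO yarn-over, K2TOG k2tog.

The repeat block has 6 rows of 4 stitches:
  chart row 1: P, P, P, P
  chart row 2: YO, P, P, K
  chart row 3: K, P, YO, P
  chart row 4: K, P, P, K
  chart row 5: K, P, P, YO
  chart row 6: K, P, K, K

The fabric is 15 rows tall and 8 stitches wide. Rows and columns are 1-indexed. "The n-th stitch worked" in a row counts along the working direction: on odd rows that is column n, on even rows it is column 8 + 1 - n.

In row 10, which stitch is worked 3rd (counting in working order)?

Result:
K

Derivation:
Row 10 uses chart row ((10-1) mod 6)+1 = 4. Row 10 is even, so WS.
Chart row 4 tiled across columns 1-8: K P P K K P P K
Wrong side: read the tiled row from column 8 down to 1 and exchange K with P (leave YO, K2TOG).
Row 10 as worked: P K K P P K K P
The 3rd stitch worked is K.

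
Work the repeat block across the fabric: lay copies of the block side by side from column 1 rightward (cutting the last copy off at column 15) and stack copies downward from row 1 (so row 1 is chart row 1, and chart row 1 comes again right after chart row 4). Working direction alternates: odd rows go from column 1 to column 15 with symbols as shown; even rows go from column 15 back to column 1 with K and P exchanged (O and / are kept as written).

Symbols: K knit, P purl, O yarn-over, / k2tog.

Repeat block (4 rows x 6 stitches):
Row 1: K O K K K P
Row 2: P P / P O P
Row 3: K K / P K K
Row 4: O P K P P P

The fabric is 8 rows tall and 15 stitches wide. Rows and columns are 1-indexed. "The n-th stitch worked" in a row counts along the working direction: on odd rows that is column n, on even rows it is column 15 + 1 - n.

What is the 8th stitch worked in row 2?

Row 2 uses chart row ((2-1) mod 4)+1 = 2. Row 2 is even, so WS.
Chart row 2 tiled across columns 1-15: P P / P O P P P / P O P P P /
Wrong side: read the tiled row from column 15 down to 1 and exchange K with P (leave O, /).
Row 2 as worked: / K K K O K / K K K O K / K K
The 8th stitch worked is K.

== STITCH ==
K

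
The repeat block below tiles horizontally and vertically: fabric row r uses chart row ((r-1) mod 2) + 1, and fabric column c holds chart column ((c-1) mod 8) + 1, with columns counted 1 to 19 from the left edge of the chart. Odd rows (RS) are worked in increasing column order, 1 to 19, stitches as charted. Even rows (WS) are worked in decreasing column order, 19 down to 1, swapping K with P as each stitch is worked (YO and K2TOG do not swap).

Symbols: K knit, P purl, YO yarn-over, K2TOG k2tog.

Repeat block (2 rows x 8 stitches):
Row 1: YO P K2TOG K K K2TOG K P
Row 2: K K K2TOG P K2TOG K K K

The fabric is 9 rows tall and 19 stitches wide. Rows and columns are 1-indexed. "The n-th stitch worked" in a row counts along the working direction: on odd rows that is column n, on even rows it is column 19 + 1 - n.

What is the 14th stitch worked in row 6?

Row 6 uses chart row ((6-1) mod 2)+1 = 2. Row 6 is even, so WS.
Chart row 2 tiled across columns 1-19: K K K2TOG P K2TOG K K K K K K2TOG P K2TOG K K K K K K2TOG
WS row: flip the tiled sequence (start at column 19) and apply K<->P; YO and K2TOG stay.
Row 6 as worked: K2TOG P P P P P K2TOG K K2TOG P P P P P K2TOG K K2TOG P P
The 14th stitch worked is P.

Stitch:
P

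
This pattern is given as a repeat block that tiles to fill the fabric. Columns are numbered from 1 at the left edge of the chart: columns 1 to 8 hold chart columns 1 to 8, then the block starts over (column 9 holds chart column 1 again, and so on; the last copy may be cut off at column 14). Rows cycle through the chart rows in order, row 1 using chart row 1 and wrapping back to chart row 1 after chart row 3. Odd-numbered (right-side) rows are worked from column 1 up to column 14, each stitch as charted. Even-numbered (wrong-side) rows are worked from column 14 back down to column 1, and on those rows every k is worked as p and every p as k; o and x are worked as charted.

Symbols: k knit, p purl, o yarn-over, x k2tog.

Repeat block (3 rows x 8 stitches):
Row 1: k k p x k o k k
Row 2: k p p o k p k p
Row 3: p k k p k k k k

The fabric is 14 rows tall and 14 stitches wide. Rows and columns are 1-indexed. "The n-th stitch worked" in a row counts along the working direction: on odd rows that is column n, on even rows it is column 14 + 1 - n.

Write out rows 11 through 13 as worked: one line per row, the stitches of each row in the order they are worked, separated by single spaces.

Row 11: chart row 2, RS - tile across columns 1-14 and work as-is.
Row 12: chart row 3, WS - tiled (columns 1-14): p k k p k k k k p k k p k k; work from column 14 back to 1 with k<->p swapped.
Row 13: chart row 1, RS - tile across columns 1-14 and work as-is.

== ROWS AS WORKED ==
k p p o k p k p k p p o k p
p p k p p k p p p p k p p k
k k p x k o k k k k p x k o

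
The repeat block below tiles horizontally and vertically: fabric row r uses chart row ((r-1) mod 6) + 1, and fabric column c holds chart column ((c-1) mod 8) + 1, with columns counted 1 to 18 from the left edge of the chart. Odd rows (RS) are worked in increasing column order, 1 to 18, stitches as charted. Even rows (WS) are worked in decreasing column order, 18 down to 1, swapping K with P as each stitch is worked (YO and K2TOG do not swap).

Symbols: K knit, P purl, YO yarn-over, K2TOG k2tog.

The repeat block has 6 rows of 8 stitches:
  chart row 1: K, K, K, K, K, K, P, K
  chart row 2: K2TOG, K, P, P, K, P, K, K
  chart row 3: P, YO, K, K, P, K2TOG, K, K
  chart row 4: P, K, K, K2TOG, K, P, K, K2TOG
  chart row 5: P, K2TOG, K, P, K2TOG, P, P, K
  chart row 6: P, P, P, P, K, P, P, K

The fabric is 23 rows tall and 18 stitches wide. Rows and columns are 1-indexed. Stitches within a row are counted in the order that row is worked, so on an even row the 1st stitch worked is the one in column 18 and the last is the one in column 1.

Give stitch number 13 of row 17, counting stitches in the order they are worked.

For row 17: chart row = ((17-1) mod 6) + 1 = 5; this is a RS (odd) row.
Chart row 5 tiled across columns 1-18: P K2TOG K P K2TOG P P K P K2TOG K P K2TOG P P K P K2TOG
Right side: take the tiled row as-is (worked left to right from column 1).
The 13th stitch worked is K2TOG.

Stitch:
K2TOG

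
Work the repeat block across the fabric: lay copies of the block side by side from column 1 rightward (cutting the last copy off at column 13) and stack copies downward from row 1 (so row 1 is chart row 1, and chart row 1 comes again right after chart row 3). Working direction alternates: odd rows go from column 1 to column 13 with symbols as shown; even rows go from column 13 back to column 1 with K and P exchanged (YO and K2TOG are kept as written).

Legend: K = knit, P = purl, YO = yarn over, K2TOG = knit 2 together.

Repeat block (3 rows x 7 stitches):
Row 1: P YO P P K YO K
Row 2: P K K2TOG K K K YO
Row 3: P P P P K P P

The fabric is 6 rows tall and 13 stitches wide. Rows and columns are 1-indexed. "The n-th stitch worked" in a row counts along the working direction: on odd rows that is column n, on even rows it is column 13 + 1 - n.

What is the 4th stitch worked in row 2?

For row 2: chart row = ((2-1) mod 3) + 1 = 2; this is a WS (even) row.
Chart row 2 tiled across columns 1-13: P K K2TOG K K K YO P K K2TOG K K K
WS: work from column 13 back to column 1 (reverse the tiled row), swapping K<->P (YO and K2TOG unchanged).
Row 2 as worked: P P P K2TOG P K YO P P P K2TOG P K
Counting 4 along the worked row gives K2TOG.

Stitch:
K2TOG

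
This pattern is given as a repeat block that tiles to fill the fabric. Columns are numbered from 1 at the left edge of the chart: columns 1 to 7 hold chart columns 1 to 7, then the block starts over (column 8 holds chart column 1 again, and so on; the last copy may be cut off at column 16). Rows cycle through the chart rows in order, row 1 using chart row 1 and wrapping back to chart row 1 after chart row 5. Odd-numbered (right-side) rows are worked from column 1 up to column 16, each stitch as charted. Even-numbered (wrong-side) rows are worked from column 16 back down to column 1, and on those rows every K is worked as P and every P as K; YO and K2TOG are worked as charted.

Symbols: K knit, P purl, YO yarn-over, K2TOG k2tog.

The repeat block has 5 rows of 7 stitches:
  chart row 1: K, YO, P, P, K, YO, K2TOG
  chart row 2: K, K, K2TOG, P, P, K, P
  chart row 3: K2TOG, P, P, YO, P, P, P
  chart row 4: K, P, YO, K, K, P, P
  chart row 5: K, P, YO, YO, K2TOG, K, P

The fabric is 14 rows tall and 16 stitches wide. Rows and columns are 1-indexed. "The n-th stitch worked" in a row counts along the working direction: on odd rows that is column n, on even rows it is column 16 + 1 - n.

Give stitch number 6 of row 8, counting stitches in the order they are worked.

Stitch:
YO

Derivation:
For row 8: chart row = ((8-1) mod 5) + 1 = 3; this is a WS (even) row.
Chart row 3 tiled across columns 1-16: K2TOG P P YO P P P K2TOG P P YO P P P K2TOG P
WS: work from column 16 back to column 1 (reverse the tiled row), swapping K<->P (YO and K2TOG unchanged).
Row 8 as worked: K K2TOG K K K YO K K K2TOG K K K YO K K K2TOG
Stitch 6 in working order -> YO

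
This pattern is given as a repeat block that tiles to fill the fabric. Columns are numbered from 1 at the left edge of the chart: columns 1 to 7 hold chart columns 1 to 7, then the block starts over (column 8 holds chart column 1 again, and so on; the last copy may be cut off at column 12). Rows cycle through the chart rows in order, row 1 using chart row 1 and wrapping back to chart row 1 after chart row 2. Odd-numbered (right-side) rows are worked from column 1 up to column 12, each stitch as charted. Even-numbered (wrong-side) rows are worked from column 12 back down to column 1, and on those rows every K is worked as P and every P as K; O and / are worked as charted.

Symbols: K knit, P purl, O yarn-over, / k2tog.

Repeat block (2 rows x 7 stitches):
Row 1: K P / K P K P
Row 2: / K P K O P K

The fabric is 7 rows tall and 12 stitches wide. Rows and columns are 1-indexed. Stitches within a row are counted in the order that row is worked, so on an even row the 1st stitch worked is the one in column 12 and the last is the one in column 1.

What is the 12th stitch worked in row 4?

== STITCH ==
/

Derivation:
For row 4: chart row = ((4-1) mod 2) + 1 = 2; this is a WS (even) row.
Chart row 2 tiled across columns 1-12: / K P K O P K / K P K O
WS: work from column 12 back to column 1 (reverse the tiled row), swapping K<->P (O and / unchanged).
Row 4 as worked: O P K P / P K O P K P /
The 12th stitch worked is /.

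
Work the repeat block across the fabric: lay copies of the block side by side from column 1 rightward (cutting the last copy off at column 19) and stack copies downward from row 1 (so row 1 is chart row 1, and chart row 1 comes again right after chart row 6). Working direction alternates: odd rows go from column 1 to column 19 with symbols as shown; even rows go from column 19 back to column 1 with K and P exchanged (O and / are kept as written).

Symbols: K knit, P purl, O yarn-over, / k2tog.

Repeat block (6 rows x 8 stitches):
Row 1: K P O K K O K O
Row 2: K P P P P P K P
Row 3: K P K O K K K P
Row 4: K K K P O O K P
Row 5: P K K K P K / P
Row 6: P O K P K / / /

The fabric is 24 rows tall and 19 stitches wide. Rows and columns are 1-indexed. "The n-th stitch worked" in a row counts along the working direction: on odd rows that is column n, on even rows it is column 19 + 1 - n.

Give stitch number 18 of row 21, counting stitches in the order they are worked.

Row 21 uses chart row ((21-1) mod 6)+1 = 3. Row 21 is odd, so RS.
Chart row 3 tiled across columns 1-19: K P K O K K K P K P K O K K K P K P K
RS row: no reversal, no swap; stitch n worked = column n.
Stitch 18 in working order -> P

== STITCH ==
P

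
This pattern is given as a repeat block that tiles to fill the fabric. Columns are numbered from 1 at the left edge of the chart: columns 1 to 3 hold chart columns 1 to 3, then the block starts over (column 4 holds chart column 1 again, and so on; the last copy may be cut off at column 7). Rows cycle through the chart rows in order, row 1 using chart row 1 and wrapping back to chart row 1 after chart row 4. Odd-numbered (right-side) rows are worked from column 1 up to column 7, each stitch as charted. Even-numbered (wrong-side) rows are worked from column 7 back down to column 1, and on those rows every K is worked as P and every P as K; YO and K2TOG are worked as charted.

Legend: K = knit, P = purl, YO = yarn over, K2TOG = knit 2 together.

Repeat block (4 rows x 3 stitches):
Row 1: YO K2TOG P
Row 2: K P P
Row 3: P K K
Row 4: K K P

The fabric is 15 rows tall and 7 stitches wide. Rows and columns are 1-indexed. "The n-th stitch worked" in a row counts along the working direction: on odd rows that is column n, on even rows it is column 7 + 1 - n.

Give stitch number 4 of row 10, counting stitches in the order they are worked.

== STITCH ==
P

Derivation:
Row 10: (10-1) mod 4 = 1, so use chart row 2. Even row -> WS.
Chart row 2 tiled across columns 1-7: K P P K P P K
WS: work from column 7 back to column 1 (reverse the tiled row), swapping K<->P (YO and K2TOG unchanged).
Row 10 as worked: P K K P K K P
Stitch 4 in working order -> P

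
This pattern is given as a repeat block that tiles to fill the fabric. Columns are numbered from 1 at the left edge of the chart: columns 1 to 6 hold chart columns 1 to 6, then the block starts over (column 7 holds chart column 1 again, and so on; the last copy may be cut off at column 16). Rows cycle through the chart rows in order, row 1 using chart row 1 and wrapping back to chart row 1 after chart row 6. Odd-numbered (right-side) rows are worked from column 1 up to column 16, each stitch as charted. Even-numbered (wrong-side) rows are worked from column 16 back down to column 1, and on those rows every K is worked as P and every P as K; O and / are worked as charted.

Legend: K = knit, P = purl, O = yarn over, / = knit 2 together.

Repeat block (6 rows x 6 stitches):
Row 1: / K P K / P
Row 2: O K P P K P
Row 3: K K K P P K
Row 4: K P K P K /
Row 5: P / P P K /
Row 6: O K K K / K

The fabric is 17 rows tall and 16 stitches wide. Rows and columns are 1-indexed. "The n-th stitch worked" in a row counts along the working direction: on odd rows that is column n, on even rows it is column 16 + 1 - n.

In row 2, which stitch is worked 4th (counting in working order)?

== STITCH ==
O

Derivation:
Row 2 uses chart row ((2-1) mod 6)+1 = 2. Row 2 is even, so WS.
Chart row 2 tiled across columns 1-16: O K P P K P O K P P K P O K P P
WS: work from column 16 back to column 1 (reverse the tiled row), swapping K<->P (O and / unchanged).
Row 2 as worked: K K P O K P K K P O K P K K P O
Counting 4 along the worked row gives O.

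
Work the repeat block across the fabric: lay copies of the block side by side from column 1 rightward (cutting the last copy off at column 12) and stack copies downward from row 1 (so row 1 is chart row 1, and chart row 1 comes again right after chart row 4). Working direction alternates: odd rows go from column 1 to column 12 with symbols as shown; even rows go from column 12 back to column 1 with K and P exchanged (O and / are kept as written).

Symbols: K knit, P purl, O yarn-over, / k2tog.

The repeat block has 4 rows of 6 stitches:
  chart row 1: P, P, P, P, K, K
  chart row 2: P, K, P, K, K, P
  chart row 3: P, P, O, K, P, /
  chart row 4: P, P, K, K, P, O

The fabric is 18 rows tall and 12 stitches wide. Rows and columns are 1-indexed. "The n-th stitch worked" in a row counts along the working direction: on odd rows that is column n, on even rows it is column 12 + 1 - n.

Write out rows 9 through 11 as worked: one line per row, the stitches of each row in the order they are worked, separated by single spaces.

== ROWS AS WORKED ==
P P P P K K P P P P K K
K P P K P K K P P K P K
P P O K P / P P O K P /

Derivation:
Row 9: chart row 1, RS - tile across columns 1-12 and work as-is.
Row 10: chart row 2, WS - tiled (columns 1-12): P K P K K P P K P K K P; work from column 12 back to 1 with K<->P swapped.
Row 11: chart row 3, RS - tile across columns 1-12 and work as-is.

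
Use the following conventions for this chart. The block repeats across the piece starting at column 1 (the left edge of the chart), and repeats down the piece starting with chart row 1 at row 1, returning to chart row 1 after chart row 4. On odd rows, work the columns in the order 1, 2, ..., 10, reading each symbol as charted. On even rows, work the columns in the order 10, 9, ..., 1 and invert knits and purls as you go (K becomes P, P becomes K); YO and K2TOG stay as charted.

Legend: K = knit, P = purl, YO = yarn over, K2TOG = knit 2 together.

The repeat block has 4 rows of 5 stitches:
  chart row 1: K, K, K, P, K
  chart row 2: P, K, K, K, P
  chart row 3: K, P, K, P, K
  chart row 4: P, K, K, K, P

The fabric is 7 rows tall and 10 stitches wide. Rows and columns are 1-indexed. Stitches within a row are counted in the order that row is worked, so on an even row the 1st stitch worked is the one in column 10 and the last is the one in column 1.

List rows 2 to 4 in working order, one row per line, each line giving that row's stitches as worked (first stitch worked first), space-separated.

Row 2: chart row 2, WS - tiled (columns 1-10): P K K K P P K K K P; work from column 10 back to 1 with K<->P swapped.
Row 3: chart row 3, RS - tile across columns 1-10 and work as-is.
Row 4: chart row 4, WS - tiled (columns 1-10): P K K K P P K K K P; work from column 10 back to 1 with K<->P swapped.

== ROWS AS WORKED ==
K P P P K K P P P K
K P K P K K P K P K
K P P P K K P P P K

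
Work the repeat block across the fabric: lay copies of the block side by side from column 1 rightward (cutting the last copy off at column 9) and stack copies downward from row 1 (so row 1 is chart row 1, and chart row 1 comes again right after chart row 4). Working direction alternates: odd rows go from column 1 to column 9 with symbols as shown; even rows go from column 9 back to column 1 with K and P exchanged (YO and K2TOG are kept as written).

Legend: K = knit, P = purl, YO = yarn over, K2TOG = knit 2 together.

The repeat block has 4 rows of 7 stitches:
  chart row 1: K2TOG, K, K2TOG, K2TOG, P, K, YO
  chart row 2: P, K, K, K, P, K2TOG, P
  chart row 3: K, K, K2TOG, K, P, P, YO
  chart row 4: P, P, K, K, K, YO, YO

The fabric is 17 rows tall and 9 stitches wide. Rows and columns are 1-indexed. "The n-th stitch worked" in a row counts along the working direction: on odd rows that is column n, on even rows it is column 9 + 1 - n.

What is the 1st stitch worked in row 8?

Row 8 uses chart row ((8-1) mod 4)+1 = 4. Row 8 is even, so WS.
Chart row 4 tiled across columns 1-9: P P K K K YO YO P P
WS: work from column 9 back to column 1 (reverse the tiled row), swapping K<->P (YO and K2TOG unchanged).
Row 8 as worked: K K YO YO P P P K K
The 1st stitch worked is K.

Stitch:
K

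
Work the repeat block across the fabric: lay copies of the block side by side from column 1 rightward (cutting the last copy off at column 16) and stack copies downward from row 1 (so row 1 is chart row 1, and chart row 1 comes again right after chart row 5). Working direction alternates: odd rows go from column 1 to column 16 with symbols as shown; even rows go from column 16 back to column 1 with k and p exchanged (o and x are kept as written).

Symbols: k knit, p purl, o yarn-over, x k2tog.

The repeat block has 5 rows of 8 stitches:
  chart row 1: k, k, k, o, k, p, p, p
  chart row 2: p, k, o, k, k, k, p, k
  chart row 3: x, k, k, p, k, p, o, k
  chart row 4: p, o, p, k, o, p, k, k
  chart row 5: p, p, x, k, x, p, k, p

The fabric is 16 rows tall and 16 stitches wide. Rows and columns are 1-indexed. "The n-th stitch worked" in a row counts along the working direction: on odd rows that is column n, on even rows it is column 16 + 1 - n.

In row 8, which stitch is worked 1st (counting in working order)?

Row 8: (8-1) mod 5 = 2, so use chart row 3. Even row -> WS.
Chart row 3 tiled across columns 1-16: x k k p k p o k x k k p k p o k
Wrong side: read the tiled row from column 16 down to 1 and exchange k with p (leave o, x).
Row 8 as worked: p o k p k p p x p o k p k p p x
Counting 1 along the worked row gives p.

Result:
p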